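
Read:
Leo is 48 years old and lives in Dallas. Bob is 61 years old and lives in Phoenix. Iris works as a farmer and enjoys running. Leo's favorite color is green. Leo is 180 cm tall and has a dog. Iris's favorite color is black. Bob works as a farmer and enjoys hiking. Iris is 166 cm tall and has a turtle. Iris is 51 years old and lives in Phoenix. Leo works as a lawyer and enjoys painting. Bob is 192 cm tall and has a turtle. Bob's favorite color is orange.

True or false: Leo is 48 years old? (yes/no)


Leo is actually 48. yes

yes


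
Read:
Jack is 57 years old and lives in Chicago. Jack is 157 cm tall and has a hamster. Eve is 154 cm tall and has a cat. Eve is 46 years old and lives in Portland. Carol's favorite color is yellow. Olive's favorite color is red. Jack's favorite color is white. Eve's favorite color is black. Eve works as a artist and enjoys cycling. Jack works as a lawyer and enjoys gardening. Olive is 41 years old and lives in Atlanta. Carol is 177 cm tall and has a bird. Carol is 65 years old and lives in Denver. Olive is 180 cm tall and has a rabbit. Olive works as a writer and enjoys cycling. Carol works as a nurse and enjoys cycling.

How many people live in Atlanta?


Count in Atlanta: 1

1


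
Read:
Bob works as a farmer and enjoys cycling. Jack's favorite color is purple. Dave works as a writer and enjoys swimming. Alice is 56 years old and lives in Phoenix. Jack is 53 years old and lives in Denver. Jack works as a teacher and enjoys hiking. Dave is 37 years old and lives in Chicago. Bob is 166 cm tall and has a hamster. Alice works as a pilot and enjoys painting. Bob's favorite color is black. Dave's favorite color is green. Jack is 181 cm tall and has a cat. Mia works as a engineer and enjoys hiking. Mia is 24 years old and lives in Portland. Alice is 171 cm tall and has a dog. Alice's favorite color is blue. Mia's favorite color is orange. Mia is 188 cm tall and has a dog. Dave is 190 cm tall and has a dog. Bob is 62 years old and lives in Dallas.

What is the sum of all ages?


56+62+37+53+24 = 232

232


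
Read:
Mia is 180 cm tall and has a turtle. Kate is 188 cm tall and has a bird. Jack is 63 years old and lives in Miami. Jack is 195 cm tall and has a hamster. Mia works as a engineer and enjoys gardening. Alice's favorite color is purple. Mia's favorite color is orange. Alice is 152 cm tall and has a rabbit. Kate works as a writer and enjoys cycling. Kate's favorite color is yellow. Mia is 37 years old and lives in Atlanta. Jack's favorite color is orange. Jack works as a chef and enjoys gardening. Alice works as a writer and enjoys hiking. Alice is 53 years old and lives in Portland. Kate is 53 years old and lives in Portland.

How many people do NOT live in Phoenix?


Not in Phoenix: 4

4


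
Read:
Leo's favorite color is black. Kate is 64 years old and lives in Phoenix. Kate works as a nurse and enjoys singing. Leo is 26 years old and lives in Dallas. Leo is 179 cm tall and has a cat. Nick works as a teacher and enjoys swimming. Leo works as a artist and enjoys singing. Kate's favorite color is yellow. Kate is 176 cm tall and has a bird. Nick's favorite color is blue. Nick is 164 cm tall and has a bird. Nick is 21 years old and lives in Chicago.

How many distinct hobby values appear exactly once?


Unique hobby values: 1

1


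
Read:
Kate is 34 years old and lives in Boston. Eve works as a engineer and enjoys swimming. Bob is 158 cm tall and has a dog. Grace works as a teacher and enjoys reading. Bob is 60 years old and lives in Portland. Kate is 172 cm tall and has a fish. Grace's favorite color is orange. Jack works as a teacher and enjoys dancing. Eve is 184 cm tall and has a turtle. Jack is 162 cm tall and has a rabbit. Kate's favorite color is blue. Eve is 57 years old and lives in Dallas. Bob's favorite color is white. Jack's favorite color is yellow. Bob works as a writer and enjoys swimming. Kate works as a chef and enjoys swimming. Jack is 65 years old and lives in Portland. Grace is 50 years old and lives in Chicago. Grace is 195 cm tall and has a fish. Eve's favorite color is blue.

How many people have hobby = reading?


Count: 1

1


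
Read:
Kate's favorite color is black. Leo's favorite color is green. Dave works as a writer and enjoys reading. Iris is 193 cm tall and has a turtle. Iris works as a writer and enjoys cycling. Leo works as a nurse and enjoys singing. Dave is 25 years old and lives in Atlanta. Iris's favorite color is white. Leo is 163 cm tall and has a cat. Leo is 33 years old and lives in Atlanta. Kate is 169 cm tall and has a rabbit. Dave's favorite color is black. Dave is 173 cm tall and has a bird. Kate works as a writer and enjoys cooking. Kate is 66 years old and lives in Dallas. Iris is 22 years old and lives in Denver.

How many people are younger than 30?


Filter: 2

2


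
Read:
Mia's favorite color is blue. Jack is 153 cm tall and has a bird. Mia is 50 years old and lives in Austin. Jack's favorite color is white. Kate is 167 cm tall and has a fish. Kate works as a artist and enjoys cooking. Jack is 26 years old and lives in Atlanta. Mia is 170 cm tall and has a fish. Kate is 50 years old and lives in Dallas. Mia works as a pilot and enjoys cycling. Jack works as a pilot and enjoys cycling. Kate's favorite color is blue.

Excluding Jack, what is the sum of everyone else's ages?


Sum (excluding Jack): 100

100


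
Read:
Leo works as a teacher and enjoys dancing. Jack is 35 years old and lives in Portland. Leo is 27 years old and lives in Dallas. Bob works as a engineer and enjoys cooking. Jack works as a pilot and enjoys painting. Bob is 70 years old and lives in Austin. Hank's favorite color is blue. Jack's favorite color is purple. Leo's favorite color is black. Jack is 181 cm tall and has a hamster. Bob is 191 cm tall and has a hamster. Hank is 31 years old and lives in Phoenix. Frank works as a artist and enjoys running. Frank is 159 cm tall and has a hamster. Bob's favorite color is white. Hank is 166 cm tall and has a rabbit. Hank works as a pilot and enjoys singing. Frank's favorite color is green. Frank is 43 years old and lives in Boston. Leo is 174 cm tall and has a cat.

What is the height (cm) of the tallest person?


Tallest: Bob at 191 cm

191


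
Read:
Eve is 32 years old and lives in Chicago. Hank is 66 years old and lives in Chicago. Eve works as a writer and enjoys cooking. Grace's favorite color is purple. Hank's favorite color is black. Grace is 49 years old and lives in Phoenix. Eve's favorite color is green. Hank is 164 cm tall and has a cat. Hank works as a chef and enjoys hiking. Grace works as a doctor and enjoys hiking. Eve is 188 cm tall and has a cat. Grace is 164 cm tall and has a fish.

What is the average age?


Sum=147, n=3, avg=49

49


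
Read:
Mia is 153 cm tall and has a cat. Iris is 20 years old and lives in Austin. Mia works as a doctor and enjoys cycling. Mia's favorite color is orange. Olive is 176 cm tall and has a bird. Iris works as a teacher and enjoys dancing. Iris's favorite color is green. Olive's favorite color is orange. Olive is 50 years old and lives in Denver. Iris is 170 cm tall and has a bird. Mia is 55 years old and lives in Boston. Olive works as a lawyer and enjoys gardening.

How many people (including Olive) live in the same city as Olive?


Olive lives in Denver. Count = 1

1


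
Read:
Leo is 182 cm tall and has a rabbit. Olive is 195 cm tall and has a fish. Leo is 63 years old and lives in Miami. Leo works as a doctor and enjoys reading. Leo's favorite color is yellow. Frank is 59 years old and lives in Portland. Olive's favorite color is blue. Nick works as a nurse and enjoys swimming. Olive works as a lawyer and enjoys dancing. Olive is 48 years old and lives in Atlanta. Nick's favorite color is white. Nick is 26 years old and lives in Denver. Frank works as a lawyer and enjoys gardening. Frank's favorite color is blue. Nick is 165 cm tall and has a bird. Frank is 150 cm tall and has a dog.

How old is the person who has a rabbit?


Person with rabbit is Leo, age 63

63


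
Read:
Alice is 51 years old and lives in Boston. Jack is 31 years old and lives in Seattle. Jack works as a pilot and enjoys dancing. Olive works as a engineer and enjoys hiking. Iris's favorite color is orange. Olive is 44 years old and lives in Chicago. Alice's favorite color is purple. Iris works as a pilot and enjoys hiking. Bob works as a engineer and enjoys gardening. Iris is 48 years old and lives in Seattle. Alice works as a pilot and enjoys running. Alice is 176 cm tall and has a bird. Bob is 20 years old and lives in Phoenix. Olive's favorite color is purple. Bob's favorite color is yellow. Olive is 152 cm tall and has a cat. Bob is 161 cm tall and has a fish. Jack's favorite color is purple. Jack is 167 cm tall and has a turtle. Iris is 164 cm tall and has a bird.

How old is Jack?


Jack is 31 years old

31


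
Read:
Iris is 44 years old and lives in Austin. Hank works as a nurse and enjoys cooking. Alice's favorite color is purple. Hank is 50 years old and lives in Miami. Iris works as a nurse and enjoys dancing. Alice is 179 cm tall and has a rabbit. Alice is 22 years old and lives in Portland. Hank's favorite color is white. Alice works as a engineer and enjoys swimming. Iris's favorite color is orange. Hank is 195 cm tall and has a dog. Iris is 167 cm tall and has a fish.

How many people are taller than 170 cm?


Taller than 170: 2

2


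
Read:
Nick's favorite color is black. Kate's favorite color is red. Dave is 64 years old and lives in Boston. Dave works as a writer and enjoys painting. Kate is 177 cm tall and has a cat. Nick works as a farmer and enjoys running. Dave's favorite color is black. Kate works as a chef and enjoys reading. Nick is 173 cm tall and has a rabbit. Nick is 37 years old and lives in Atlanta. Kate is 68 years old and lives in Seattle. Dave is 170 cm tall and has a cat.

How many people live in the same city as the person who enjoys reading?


Person with hobby reading is Kate, city Seattle. Count = 1

1


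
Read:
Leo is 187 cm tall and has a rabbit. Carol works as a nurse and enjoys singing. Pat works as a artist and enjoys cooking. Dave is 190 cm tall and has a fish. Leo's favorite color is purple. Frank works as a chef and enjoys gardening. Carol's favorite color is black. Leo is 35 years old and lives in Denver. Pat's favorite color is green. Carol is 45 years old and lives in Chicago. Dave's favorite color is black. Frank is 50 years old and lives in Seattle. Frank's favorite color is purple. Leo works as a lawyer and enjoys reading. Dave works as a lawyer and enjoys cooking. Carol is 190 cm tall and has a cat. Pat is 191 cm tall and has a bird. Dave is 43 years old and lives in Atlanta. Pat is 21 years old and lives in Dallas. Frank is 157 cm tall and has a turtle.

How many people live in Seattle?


Count in Seattle: 1

1


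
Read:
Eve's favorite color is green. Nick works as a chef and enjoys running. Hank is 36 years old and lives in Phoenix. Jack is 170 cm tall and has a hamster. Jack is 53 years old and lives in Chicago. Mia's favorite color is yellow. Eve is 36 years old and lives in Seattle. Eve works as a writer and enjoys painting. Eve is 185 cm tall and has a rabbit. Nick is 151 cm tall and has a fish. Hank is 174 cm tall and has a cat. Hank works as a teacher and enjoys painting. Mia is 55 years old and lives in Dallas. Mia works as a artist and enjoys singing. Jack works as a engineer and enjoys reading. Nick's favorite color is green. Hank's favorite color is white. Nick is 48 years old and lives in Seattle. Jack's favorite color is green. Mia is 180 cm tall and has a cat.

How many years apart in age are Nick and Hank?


48 vs 36, diff = 12

12


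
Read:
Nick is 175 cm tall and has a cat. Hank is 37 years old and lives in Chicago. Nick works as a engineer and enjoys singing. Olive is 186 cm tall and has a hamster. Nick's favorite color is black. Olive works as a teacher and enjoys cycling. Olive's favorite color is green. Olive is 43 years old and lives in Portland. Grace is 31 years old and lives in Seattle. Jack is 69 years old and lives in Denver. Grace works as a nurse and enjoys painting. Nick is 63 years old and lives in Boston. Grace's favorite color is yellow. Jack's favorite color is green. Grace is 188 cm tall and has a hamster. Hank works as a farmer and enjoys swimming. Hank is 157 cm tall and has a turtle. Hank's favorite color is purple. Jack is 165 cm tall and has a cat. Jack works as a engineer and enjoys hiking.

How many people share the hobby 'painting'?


Count: 1

1


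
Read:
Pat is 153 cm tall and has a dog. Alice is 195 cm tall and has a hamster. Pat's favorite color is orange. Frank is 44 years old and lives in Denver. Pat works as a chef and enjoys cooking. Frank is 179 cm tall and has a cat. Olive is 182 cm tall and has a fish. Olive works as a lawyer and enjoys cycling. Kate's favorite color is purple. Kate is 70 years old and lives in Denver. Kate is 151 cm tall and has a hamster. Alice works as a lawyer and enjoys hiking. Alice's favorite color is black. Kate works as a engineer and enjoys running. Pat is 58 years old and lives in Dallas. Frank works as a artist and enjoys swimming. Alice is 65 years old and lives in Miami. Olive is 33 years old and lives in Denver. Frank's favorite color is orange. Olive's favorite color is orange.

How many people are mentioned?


People: Kate, Pat, Alice, Olive, Frank. Count = 5

5


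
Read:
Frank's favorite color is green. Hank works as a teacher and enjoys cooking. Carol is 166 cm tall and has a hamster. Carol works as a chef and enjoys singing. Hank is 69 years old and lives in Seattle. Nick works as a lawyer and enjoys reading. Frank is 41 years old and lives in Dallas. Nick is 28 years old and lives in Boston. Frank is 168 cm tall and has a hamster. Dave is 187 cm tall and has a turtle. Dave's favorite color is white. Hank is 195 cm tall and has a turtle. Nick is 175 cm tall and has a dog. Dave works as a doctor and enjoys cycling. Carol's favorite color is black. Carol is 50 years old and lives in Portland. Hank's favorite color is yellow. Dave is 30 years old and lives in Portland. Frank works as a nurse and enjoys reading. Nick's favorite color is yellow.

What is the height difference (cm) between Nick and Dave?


|175 - 187| = 12

12


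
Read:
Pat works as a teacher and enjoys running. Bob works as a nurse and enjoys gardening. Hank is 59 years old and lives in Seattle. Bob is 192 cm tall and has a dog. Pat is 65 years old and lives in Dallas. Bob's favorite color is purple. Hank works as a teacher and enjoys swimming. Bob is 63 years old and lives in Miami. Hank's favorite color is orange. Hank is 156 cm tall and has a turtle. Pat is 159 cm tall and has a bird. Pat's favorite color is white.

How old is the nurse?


The nurse is Bob, age 63

63


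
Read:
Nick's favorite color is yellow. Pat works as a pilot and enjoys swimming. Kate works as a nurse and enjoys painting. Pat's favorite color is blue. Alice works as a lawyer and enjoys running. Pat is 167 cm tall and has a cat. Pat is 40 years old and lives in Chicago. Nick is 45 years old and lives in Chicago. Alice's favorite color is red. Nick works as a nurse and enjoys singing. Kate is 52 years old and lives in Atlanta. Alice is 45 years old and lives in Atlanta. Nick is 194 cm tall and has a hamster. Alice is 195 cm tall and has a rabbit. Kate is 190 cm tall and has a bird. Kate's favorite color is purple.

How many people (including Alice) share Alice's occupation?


Alice is a lawyer. Count = 1

1


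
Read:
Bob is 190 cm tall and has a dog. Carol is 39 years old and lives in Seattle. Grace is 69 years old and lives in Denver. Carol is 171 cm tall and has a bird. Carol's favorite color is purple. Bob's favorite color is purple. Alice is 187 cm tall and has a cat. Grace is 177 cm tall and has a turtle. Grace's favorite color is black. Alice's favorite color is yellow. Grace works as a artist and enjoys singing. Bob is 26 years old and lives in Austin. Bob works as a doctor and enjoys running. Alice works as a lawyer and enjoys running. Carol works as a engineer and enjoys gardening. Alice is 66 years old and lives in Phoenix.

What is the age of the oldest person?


Oldest: Grace at 69

69


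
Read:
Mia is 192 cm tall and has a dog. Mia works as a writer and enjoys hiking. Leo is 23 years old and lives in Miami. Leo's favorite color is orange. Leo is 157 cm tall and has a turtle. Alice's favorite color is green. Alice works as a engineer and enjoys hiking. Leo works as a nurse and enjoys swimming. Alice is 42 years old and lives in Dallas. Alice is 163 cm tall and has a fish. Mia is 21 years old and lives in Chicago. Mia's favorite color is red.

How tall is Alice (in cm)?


Alice is 163 cm tall

163


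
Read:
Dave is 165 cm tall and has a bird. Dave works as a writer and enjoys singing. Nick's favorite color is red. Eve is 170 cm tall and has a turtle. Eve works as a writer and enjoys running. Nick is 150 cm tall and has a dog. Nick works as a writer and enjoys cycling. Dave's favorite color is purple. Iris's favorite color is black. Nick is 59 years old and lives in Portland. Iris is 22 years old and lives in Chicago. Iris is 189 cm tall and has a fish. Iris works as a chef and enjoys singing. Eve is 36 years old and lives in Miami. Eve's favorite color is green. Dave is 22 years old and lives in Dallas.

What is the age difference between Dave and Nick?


|22 - 59| = 37

37


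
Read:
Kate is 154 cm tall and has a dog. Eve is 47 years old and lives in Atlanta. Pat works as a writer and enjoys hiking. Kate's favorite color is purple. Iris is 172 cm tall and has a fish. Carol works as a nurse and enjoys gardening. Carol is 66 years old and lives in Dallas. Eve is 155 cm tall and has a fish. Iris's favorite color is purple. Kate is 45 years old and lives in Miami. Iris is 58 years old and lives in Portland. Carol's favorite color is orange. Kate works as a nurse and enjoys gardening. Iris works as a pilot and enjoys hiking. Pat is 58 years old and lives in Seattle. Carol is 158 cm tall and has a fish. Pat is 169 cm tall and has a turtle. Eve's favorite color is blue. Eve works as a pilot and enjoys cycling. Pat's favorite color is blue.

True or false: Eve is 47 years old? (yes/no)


Eve is actually 47. yes

yes


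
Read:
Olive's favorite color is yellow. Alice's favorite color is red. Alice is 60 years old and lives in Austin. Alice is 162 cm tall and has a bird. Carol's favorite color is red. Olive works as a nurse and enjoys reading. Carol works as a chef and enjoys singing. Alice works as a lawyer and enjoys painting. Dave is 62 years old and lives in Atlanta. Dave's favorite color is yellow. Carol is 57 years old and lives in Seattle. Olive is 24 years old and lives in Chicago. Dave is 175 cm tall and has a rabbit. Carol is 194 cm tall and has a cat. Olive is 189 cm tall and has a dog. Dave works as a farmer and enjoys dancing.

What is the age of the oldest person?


Oldest: Dave at 62

62


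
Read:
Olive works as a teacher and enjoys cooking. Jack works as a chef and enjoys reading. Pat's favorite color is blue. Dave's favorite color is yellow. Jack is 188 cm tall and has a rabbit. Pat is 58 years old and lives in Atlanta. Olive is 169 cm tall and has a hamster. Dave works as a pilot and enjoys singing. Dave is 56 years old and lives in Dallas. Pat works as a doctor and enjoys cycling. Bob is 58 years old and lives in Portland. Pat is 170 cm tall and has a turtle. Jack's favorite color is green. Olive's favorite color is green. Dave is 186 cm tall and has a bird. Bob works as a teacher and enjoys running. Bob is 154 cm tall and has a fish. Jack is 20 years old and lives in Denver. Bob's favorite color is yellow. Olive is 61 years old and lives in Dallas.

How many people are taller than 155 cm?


Taller than 155: 4

4


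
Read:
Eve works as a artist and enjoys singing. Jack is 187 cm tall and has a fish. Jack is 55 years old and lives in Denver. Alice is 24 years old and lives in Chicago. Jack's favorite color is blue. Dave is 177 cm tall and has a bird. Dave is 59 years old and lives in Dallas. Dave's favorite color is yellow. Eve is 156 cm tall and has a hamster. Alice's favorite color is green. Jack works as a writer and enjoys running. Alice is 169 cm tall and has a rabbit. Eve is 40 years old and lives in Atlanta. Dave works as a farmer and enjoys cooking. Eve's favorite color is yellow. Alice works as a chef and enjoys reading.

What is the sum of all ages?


40+24+55+59 = 178

178


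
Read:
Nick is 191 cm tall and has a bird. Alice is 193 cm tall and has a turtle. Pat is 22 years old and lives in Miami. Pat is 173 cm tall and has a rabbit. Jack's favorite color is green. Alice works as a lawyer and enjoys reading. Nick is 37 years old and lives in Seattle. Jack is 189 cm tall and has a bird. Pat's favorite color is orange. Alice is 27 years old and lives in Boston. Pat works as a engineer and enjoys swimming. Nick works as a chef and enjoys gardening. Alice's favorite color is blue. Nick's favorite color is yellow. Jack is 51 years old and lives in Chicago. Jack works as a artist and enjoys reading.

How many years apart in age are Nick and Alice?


37 vs 27, diff = 10

10


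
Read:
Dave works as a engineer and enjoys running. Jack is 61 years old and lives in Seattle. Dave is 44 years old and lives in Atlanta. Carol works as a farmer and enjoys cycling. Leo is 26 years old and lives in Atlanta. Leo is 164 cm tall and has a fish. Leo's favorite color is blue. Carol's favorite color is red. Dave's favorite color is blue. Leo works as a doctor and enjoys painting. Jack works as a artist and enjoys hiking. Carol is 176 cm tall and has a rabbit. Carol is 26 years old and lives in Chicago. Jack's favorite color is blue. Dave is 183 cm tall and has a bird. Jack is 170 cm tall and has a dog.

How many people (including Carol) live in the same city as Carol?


Carol lives in Chicago. Count = 1

1


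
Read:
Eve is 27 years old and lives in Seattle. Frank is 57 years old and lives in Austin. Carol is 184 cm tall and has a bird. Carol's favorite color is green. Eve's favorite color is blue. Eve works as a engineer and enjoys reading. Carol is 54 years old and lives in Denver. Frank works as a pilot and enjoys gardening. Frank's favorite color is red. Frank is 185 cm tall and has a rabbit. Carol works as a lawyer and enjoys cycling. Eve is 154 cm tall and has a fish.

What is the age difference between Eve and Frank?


|27 - 57| = 30

30


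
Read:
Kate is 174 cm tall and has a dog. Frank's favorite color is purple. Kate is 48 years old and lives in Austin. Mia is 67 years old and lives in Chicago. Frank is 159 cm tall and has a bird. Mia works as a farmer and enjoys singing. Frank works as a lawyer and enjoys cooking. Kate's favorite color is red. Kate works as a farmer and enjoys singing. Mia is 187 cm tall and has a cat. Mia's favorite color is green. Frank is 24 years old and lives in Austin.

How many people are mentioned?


People: Kate, Frank, Mia. Count = 3

3


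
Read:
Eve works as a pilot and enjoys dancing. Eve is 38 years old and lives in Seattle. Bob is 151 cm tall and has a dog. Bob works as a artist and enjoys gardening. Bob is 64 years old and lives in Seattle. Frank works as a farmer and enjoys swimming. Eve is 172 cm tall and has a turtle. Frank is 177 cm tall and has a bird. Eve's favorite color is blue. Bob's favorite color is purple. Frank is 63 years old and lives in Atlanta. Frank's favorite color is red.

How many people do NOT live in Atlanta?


Not in Atlanta: 2

2


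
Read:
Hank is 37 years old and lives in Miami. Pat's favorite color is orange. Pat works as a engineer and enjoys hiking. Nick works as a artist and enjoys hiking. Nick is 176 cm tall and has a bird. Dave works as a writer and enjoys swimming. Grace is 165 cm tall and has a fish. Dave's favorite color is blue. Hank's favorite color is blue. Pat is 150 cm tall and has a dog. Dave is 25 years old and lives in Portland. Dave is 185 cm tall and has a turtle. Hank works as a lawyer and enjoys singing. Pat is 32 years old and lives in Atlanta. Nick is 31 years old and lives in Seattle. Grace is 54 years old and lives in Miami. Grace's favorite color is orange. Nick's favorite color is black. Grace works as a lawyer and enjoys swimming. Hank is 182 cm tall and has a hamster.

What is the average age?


Sum=179, n=5, avg=35.8

35.8


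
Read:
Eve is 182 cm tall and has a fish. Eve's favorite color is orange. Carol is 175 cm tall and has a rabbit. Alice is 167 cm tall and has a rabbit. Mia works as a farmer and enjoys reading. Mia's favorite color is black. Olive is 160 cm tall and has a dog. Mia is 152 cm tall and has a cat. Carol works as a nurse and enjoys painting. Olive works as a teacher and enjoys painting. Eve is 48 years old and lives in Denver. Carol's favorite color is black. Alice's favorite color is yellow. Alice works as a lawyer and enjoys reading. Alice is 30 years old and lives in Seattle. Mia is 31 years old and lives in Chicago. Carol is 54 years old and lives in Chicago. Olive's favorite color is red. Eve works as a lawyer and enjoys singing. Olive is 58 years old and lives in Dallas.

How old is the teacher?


The teacher is Olive, age 58

58


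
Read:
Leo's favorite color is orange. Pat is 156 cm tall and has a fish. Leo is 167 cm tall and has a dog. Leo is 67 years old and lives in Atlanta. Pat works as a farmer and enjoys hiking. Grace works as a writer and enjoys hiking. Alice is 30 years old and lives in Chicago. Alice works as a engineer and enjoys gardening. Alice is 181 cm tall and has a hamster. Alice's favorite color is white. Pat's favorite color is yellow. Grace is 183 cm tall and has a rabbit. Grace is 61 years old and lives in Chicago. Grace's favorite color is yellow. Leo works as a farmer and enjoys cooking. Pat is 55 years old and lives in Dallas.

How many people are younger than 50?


Filter: 1

1


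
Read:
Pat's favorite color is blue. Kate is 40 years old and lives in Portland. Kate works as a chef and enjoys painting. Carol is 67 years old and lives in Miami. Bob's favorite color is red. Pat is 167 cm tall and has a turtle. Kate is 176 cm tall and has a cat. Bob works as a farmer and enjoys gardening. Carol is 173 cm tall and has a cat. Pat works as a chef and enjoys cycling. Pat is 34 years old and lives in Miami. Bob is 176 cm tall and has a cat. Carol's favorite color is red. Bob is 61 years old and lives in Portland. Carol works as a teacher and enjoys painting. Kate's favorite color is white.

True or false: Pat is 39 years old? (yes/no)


Pat is actually 34. no

no


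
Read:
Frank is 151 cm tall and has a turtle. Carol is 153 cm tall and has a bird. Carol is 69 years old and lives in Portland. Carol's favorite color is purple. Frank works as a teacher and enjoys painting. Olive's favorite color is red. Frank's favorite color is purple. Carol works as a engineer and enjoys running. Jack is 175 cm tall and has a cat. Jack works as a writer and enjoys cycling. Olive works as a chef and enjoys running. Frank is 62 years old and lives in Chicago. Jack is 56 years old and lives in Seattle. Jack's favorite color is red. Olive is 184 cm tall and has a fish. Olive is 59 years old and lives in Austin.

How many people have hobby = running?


Count: 2

2


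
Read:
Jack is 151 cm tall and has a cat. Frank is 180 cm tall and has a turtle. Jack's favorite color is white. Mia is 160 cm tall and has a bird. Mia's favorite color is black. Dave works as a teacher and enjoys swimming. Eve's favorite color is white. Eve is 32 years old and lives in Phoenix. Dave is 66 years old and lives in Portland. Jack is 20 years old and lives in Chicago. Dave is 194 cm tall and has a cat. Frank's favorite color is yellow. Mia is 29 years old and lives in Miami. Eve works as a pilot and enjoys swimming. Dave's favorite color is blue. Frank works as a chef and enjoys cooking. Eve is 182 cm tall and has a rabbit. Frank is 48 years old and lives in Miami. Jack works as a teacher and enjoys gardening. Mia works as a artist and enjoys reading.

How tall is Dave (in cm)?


Dave is 194 cm tall

194


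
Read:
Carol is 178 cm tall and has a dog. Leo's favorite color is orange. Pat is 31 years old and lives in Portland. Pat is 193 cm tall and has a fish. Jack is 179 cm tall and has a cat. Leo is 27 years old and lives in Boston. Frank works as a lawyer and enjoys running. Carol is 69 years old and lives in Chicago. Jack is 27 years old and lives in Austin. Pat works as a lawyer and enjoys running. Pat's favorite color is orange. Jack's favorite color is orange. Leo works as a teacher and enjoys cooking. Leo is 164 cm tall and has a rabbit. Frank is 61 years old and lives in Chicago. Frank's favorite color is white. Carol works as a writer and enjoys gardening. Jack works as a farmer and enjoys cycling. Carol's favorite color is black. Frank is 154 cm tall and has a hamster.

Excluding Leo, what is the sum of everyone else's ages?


Sum (excluding Leo): 188

188


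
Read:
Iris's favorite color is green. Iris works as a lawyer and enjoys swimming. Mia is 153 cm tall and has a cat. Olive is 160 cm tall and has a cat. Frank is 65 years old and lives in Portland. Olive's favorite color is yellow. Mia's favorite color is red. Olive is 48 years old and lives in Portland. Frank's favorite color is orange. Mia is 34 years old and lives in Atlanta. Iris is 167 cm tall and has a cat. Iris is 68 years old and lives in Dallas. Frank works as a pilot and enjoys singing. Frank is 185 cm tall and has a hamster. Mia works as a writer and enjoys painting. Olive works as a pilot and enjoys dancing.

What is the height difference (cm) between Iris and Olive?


|167 - 160| = 7

7


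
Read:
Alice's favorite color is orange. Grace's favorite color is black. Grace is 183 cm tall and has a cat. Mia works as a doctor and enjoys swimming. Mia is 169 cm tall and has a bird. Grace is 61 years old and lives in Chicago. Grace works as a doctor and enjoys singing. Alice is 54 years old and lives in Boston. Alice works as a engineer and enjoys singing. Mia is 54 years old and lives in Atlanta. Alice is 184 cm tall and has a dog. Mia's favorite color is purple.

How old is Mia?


Mia is 54 years old

54


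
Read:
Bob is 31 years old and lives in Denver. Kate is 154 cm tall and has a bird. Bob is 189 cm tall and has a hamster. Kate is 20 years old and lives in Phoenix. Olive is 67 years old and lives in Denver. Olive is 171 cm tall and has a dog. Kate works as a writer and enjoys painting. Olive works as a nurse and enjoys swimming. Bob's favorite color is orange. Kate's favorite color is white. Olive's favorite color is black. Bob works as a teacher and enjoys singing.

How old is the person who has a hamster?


Person with hamster is Bob, age 31

31


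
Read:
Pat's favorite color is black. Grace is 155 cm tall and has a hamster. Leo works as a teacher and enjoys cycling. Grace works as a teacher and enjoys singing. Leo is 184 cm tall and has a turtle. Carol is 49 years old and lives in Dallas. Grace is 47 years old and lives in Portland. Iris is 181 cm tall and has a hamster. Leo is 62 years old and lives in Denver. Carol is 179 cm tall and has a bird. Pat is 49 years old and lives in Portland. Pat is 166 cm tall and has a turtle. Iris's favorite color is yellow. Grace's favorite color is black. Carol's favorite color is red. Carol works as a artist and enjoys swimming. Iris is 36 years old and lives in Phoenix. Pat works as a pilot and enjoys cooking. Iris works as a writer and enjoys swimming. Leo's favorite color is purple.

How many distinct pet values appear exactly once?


Unique pet values: 1

1


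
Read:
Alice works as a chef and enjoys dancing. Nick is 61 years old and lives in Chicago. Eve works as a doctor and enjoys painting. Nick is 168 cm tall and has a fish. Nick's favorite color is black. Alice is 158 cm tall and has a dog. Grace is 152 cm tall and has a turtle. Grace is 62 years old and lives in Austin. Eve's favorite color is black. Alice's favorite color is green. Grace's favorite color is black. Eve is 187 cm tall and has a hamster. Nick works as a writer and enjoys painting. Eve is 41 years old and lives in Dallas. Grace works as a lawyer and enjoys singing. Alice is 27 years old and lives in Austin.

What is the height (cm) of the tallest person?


Tallest: Eve at 187 cm

187


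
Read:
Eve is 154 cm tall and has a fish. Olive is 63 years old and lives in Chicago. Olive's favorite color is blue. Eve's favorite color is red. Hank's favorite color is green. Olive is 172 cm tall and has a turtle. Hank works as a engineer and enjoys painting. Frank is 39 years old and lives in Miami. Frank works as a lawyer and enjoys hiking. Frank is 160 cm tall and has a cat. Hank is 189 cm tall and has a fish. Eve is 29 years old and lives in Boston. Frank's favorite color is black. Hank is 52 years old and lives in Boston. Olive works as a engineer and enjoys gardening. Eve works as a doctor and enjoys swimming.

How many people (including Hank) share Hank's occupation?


Hank is a engineer. Count = 2

2


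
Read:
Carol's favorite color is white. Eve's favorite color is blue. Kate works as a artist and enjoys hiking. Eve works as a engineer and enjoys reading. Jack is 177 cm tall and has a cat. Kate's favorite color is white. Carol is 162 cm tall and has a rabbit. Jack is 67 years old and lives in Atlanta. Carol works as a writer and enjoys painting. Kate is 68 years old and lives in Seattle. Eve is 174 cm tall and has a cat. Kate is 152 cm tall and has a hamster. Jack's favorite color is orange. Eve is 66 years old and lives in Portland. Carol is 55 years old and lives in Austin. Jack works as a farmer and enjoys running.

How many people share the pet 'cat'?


Count: 2

2


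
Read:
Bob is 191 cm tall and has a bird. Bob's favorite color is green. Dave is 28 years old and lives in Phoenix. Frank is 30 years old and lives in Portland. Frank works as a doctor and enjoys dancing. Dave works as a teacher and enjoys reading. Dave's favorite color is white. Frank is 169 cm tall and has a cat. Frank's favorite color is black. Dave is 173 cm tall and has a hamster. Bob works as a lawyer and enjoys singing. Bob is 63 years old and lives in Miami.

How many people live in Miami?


Count in Miami: 1

1


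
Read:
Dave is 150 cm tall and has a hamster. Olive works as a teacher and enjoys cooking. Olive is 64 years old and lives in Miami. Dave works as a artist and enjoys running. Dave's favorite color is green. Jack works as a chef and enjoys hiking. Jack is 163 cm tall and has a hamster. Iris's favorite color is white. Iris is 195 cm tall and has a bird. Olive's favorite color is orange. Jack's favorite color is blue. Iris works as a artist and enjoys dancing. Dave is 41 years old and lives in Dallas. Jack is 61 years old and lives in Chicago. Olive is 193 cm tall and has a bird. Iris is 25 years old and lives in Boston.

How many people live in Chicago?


Count in Chicago: 1

1


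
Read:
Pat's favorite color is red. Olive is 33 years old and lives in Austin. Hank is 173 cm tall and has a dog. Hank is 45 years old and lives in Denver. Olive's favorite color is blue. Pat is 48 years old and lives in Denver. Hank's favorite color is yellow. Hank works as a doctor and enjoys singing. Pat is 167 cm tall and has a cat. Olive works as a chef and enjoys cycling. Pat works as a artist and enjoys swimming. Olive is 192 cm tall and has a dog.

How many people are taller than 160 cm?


Taller than 160: 3

3


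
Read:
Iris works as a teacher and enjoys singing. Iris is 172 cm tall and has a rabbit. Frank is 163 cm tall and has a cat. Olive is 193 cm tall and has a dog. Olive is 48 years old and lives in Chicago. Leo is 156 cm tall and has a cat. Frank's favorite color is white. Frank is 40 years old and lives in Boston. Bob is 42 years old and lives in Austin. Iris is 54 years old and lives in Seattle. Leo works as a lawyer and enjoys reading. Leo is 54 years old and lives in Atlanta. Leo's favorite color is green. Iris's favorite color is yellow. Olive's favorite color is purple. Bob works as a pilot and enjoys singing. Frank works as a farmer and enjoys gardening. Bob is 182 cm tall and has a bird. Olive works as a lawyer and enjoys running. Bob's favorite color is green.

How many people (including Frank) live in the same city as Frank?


Frank lives in Boston. Count = 1

1


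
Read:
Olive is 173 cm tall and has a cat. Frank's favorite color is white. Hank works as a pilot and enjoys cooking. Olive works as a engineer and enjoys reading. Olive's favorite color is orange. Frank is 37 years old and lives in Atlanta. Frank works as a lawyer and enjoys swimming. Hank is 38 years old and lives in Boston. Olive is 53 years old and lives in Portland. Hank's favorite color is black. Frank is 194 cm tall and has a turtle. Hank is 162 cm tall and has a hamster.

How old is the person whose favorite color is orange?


Person with favorite color=orange is Olive, age 53

53


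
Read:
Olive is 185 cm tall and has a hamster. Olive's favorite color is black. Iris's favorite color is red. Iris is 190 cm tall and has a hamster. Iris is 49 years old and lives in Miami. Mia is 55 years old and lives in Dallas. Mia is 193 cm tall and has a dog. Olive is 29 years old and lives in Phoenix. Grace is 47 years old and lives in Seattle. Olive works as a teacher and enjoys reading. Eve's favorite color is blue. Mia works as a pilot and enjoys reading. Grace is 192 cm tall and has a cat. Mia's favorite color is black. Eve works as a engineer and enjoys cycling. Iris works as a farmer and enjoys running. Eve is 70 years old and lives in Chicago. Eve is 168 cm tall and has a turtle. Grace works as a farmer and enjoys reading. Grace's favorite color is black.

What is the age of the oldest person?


Oldest: Eve at 70

70


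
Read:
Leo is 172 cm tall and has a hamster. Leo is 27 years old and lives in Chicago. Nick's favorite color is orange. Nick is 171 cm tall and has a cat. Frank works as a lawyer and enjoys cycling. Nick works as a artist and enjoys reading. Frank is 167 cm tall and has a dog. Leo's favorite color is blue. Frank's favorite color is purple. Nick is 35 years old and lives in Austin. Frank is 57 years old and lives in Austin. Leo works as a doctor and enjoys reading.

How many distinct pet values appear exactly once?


Unique pet values: 3

3


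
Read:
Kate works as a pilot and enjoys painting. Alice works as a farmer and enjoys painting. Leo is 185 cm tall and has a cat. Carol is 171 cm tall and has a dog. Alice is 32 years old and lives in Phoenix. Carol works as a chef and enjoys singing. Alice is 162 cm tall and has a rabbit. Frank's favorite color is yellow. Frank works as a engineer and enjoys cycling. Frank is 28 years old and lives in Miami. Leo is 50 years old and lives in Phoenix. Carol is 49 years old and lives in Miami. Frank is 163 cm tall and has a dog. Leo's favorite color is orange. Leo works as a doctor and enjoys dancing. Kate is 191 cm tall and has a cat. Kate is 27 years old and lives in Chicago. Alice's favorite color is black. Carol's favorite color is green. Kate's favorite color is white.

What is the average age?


Sum=186, n=5, avg=37.2

37.2


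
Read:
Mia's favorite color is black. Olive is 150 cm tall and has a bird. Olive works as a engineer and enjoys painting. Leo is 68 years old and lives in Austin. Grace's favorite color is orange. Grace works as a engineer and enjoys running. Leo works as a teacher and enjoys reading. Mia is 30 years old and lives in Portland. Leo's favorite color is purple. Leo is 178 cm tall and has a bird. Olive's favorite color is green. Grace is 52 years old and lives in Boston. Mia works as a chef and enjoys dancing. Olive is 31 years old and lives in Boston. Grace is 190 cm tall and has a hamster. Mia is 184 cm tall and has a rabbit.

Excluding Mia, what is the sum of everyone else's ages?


Sum (excluding Mia): 151

151


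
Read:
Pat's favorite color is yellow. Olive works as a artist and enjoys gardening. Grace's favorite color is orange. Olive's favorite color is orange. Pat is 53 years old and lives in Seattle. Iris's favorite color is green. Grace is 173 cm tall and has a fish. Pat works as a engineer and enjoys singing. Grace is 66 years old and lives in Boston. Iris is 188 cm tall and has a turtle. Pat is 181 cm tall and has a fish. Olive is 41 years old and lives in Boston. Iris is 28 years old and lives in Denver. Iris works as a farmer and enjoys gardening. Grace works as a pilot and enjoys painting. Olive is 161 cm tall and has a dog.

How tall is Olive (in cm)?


Olive is 161 cm tall

161
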